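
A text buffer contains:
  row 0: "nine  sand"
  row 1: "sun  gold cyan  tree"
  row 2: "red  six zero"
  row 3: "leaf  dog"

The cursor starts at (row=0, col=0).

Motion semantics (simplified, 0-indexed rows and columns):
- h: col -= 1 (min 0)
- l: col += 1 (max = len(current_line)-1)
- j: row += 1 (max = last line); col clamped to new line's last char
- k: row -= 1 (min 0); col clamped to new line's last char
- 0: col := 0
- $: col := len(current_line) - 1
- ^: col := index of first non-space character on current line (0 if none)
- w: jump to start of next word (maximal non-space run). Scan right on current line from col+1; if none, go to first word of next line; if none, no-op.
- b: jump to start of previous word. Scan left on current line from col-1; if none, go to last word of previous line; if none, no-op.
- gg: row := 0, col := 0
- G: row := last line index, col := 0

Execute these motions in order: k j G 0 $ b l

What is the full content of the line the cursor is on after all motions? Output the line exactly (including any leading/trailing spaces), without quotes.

After 1 (k): row=0 col=0 char='n'
After 2 (j): row=1 col=0 char='s'
After 3 (G): row=3 col=0 char='l'
After 4 (0): row=3 col=0 char='l'
After 5 ($): row=3 col=8 char='g'
After 6 (b): row=3 col=6 char='d'
After 7 (l): row=3 col=7 char='o'

Answer: leaf  dog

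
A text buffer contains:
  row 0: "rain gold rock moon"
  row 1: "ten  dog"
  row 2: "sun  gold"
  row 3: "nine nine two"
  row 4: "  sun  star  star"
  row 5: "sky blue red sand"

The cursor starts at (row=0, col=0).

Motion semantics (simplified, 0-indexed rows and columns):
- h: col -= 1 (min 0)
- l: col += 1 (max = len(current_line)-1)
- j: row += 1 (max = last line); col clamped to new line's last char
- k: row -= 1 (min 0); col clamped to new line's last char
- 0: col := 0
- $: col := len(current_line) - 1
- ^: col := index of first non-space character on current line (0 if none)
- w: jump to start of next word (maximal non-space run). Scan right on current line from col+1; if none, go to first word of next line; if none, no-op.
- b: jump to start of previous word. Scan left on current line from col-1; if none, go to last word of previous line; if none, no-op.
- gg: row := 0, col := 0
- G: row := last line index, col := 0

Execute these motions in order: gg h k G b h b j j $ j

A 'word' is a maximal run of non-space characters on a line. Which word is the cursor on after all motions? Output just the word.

Answer: sand

Derivation:
After 1 (gg): row=0 col=0 char='r'
After 2 (h): row=0 col=0 char='r'
After 3 (k): row=0 col=0 char='r'
After 4 (G): row=5 col=0 char='s'
After 5 (b): row=4 col=13 char='s'
After 6 (h): row=4 col=12 char='_'
After 7 (b): row=4 col=7 char='s'
After 8 (j): row=5 col=7 char='e'
After 9 (j): row=5 col=7 char='e'
After 10 ($): row=5 col=16 char='d'
After 11 (j): row=5 col=16 char='d'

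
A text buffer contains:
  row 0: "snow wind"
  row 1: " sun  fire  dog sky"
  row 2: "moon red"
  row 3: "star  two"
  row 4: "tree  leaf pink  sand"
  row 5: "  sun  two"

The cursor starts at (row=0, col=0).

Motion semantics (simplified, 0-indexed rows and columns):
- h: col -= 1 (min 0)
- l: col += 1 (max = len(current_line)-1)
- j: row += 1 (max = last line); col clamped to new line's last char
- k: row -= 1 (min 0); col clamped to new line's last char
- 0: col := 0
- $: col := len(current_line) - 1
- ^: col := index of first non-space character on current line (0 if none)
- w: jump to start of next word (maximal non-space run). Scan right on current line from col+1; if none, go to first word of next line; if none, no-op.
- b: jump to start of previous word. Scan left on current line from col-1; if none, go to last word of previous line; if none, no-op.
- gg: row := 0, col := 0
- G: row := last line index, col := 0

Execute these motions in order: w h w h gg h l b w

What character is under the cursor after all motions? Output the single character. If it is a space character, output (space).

After 1 (w): row=0 col=5 char='w'
After 2 (h): row=0 col=4 char='_'
After 3 (w): row=0 col=5 char='w'
After 4 (h): row=0 col=4 char='_'
After 5 (gg): row=0 col=0 char='s'
After 6 (h): row=0 col=0 char='s'
After 7 (l): row=0 col=1 char='n'
After 8 (b): row=0 col=0 char='s'
After 9 (w): row=0 col=5 char='w'

Answer: w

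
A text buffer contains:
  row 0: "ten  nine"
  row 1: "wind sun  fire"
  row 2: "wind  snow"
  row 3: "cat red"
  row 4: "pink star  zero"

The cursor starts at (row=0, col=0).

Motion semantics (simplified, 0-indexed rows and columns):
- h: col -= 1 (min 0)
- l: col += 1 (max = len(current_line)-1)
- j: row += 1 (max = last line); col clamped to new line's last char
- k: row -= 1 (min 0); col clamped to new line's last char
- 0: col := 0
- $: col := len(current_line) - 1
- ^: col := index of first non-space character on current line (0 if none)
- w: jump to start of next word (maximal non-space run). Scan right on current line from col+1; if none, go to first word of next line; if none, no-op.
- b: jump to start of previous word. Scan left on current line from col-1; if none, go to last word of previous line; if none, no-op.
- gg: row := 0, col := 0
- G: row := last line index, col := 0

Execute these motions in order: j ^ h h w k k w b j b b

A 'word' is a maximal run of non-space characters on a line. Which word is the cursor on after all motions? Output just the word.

Answer: nine

Derivation:
After 1 (j): row=1 col=0 char='w'
After 2 (^): row=1 col=0 char='w'
After 3 (h): row=1 col=0 char='w'
After 4 (h): row=1 col=0 char='w'
After 5 (w): row=1 col=5 char='s'
After 6 (k): row=0 col=5 char='n'
After 7 (k): row=0 col=5 char='n'
After 8 (w): row=1 col=0 char='w'
After 9 (b): row=0 col=5 char='n'
After 10 (j): row=1 col=5 char='s'
After 11 (b): row=1 col=0 char='w'
After 12 (b): row=0 col=5 char='n'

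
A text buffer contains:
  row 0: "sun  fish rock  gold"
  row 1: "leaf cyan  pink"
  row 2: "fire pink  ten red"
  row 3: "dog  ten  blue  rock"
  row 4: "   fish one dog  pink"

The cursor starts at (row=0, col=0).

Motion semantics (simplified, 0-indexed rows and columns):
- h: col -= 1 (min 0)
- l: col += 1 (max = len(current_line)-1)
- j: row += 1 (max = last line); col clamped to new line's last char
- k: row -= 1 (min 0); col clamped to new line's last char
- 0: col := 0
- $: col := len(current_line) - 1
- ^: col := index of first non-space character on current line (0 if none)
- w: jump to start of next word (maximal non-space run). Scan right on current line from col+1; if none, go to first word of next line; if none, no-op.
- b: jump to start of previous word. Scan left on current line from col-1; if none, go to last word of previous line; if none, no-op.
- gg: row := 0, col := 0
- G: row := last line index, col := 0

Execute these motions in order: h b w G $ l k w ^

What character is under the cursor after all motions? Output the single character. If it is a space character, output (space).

Answer: f

Derivation:
After 1 (h): row=0 col=0 char='s'
After 2 (b): row=0 col=0 char='s'
After 3 (w): row=0 col=5 char='f'
After 4 (G): row=4 col=0 char='_'
After 5 ($): row=4 col=20 char='k'
After 6 (l): row=4 col=20 char='k'
After 7 (k): row=3 col=19 char='k'
After 8 (w): row=4 col=3 char='f'
After 9 (^): row=4 col=3 char='f'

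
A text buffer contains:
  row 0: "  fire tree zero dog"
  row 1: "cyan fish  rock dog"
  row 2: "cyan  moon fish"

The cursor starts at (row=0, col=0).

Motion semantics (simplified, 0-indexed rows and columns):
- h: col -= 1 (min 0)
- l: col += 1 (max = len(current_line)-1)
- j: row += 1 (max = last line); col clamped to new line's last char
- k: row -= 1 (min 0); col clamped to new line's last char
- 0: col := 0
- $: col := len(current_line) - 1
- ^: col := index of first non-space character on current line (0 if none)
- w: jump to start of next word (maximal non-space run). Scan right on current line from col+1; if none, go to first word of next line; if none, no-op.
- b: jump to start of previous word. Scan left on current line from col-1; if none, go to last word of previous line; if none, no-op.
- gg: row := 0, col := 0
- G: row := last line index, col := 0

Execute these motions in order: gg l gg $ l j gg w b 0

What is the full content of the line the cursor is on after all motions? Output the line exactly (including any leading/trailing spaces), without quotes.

Answer:   fire tree zero dog

Derivation:
After 1 (gg): row=0 col=0 char='_'
After 2 (l): row=0 col=1 char='_'
After 3 (gg): row=0 col=0 char='_'
After 4 ($): row=0 col=19 char='g'
After 5 (l): row=0 col=19 char='g'
After 6 (j): row=1 col=18 char='g'
After 7 (gg): row=0 col=0 char='_'
After 8 (w): row=0 col=2 char='f'
After 9 (b): row=0 col=2 char='f'
After 10 (0): row=0 col=0 char='_'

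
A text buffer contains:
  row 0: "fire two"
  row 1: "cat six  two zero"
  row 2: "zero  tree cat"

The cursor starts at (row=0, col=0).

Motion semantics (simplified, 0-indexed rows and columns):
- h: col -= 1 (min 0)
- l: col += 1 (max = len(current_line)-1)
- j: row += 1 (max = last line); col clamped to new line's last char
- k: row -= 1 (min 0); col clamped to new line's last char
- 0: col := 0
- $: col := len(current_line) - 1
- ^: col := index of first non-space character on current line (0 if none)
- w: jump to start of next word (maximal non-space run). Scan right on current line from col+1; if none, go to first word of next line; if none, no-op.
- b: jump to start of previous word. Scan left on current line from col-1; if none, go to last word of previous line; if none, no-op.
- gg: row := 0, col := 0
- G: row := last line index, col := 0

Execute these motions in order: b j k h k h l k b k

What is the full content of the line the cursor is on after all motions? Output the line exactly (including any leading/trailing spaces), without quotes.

After 1 (b): row=0 col=0 char='f'
After 2 (j): row=1 col=0 char='c'
After 3 (k): row=0 col=0 char='f'
After 4 (h): row=0 col=0 char='f'
After 5 (k): row=0 col=0 char='f'
After 6 (h): row=0 col=0 char='f'
After 7 (l): row=0 col=1 char='i'
After 8 (k): row=0 col=1 char='i'
After 9 (b): row=0 col=0 char='f'
After 10 (k): row=0 col=0 char='f'

Answer: fire two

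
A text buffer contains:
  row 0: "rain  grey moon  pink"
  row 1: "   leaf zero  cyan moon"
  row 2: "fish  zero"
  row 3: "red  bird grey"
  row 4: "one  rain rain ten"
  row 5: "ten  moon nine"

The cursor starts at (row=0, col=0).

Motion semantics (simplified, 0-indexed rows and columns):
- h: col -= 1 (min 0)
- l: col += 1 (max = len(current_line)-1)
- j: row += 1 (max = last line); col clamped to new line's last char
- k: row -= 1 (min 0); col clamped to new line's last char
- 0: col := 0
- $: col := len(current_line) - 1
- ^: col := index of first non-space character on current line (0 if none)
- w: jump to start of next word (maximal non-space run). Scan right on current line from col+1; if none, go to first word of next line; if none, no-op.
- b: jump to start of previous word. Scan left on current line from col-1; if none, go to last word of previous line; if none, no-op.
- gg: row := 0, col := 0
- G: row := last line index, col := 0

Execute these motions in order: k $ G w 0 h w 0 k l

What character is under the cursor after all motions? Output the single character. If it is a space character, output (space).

After 1 (k): row=0 col=0 char='r'
After 2 ($): row=0 col=20 char='k'
After 3 (G): row=5 col=0 char='t'
After 4 (w): row=5 col=5 char='m'
After 5 (0): row=5 col=0 char='t'
After 6 (h): row=5 col=0 char='t'
After 7 (w): row=5 col=5 char='m'
After 8 (0): row=5 col=0 char='t'
After 9 (k): row=4 col=0 char='o'
After 10 (l): row=4 col=1 char='n'

Answer: n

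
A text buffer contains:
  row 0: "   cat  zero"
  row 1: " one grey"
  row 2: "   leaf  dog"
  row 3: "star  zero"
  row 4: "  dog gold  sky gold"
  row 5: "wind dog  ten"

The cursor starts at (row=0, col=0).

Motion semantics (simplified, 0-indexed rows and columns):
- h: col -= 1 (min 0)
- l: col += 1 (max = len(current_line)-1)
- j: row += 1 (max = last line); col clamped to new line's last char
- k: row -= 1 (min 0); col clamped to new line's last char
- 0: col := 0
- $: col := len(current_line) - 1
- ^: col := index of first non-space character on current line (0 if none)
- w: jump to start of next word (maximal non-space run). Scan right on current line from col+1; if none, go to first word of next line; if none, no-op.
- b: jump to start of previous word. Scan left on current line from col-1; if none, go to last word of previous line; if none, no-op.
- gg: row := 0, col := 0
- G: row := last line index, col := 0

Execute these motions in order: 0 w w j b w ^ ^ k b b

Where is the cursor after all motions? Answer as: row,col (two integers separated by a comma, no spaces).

After 1 (0): row=0 col=0 char='_'
After 2 (w): row=0 col=3 char='c'
After 3 (w): row=0 col=8 char='z'
After 4 (j): row=1 col=8 char='y'
After 5 (b): row=1 col=5 char='g'
After 6 (w): row=2 col=3 char='l'
After 7 (^): row=2 col=3 char='l'
After 8 (^): row=2 col=3 char='l'
After 9 (k): row=1 col=3 char='e'
After 10 (b): row=1 col=1 char='o'
After 11 (b): row=0 col=8 char='z'

Answer: 0,8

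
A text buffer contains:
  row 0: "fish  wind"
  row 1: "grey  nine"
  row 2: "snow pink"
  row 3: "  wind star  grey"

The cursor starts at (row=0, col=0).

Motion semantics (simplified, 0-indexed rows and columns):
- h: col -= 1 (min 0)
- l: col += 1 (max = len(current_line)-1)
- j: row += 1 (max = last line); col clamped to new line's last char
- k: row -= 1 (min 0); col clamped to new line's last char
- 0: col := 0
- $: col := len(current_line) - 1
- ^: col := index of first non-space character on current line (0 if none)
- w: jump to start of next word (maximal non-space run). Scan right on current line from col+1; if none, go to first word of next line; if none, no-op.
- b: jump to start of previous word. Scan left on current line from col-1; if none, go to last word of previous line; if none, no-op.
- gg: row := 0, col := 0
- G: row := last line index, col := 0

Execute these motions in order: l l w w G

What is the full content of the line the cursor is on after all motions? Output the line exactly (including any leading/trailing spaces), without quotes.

After 1 (l): row=0 col=1 char='i'
After 2 (l): row=0 col=2 char='s'
After 3 (w): row=0 col=6 char='w'
After 4 (w): row=1 col=0 char='g'
After 5 (G): row=3 col=0 char='_'

Answer:   wind star  grey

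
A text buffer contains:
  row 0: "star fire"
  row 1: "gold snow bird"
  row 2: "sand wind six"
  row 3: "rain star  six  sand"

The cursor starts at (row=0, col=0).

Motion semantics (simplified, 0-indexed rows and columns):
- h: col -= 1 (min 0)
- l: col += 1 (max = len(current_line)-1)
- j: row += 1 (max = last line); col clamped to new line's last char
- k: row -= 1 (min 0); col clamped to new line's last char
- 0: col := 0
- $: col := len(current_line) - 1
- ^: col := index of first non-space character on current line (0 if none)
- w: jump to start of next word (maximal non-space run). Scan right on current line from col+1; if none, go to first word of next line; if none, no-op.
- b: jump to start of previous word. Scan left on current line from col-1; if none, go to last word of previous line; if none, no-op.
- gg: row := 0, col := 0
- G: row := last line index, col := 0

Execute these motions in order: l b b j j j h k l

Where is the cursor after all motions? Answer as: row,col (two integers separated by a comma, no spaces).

Answer: 2,1

Derivation:
After 1 (l): row=0 col=1 char='t'
After 2 (b): row=0 col=0 char='s'
After 3 (b): row=0 col=0 char='s'
After 4 (j): row=1 col=0 char='g'
After 5 (j): row=2 col=0 char='s'
After 6 (j): row=3 col=0 char='r'
After 7 (h): row=3 col=0 char='r'
After 8 (k): row=2 col=0 char='s'
After 9 (l): row=2 col=1 char='a'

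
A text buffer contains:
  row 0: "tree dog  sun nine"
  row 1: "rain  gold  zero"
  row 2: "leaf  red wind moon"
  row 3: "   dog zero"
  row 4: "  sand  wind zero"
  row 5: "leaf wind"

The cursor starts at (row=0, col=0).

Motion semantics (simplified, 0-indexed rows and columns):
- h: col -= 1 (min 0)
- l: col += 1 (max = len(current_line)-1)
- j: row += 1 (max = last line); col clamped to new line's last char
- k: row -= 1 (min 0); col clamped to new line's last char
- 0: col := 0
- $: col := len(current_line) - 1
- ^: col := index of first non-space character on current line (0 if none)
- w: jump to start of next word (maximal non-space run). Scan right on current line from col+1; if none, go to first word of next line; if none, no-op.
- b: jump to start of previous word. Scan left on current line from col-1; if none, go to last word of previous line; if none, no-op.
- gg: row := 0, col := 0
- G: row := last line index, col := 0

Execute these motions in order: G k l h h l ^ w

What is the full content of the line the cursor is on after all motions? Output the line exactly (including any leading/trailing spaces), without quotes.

Answer:   sand  wind zero

Derivation:
After 1 (G): row=5 col=0 char='l'
After 2 (k): row=4 col=0 char='_'
After 3 (l): row=4 col=1 char='_'
After 4 (h): row=4 col=0 char='_'
After 5 (h): row=4 col=0 char='_'
After 6 (l): row=4 col=1 char='_'
After 7 (^): row=4 col=2 char='s'
After 8 (w): row=4 col=8 char='w'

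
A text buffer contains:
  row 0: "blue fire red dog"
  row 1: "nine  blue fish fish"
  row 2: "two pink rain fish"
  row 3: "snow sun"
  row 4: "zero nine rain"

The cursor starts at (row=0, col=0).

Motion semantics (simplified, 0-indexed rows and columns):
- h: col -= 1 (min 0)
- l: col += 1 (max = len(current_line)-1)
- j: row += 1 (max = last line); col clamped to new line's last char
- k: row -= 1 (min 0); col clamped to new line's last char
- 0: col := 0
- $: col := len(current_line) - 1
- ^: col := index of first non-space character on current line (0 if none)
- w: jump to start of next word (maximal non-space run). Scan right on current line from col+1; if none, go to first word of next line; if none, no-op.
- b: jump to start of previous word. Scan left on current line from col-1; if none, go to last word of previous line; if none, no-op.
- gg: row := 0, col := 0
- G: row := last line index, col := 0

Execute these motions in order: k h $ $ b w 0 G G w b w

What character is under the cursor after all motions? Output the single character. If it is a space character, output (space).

Answer: n

Derivation:
After 1 (k): row=0 col=0 char='b'
After 2 (h): row=0 col=0 char='b'
After 3 ($): row=0 col=16 char='g'
After 4 ($): row=0 col=16 char='g'
After 5 (b): row=0 col=14 char='d'
After 6 (w): row=1 col=0 char='n'
After 7 (0): row=1 col=0 char='n'
After 8 (G): row=4 col=0 char='z'
After 9 (G): row=4 col=0 char='z'
After 10 (w): row=4 col=5 char='n'
After 11 (b): row=4 col=0 char='z'
After 12 (w): row=4 col=5 char='n'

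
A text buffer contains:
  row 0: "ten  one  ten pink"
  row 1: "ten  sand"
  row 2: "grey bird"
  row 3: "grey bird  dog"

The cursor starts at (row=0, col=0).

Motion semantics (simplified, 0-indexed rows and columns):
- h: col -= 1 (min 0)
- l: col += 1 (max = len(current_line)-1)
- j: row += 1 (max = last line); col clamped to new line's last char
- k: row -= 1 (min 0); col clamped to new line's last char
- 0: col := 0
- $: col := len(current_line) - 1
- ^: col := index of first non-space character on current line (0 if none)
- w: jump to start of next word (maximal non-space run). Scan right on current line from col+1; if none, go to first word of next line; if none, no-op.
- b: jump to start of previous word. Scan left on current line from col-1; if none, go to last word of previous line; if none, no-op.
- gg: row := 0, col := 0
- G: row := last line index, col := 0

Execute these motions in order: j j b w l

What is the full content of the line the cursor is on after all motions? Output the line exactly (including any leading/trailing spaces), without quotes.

After 1 (j): row=1 col=0 char='t'
After 2 (j): row=2 col=0 char='g'
After 3 (b): row=1 col=5 char='s'
After 4 (w): row=2 col=0 char='g'
After 5 (l): row=2 col=1 char='r'

Answer: grey bird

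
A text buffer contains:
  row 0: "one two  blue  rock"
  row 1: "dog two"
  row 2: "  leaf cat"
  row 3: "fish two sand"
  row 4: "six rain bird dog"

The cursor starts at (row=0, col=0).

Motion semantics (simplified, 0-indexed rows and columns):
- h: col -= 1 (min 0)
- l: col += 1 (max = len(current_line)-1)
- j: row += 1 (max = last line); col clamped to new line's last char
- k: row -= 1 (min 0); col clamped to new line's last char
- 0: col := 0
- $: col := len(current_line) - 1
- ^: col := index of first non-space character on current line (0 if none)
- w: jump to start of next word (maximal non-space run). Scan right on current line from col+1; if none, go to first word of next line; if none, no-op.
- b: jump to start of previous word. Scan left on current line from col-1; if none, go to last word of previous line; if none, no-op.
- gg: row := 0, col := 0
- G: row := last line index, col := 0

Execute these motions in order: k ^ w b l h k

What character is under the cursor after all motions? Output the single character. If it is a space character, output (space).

Answer: o

Derivation:
After 1 (k): row=0 col=0 char='o'
After 2 (^): row=0 col=0 char='o'
After 3 (w): row=0 col=4 char='t'
After 4 (b): row=0 col=0 char='o'
After 5 (l): row=0 col=1 char='n'
After 6 (h): row=0 col=0 char='o'
After 7 (k): row=0 col=0 char='o'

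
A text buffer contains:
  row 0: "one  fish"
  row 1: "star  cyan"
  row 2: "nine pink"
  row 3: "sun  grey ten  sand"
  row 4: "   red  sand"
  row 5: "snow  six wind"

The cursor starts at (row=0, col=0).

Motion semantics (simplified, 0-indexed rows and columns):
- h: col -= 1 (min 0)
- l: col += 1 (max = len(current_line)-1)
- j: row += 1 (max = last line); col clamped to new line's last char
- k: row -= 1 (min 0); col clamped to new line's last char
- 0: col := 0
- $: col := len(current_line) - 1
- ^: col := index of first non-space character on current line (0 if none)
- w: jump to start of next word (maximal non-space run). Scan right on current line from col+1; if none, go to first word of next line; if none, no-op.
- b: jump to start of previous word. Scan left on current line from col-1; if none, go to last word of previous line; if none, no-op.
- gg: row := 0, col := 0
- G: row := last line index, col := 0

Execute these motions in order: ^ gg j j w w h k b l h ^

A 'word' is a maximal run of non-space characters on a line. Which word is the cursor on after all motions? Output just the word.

Answer: star

Derivation:
After 1 (^): row=0 col=0 char='o'
After 2 (gg): row=0 col=0 char='o'
After 3 (j): row=1 col=0 char='s'
After 4 (j): row=2 col=0 char='n'
After 5 (w): row=2 col=5 char='p'
After 6 (w): row=3 col=0 char='s'
After 7 (h): row=3 col=0 char='s'
After 8 (k): row=2 col=0 char='n'
After 9 (b): row=1 col=6 char='c'
After 10 (l): row=1 col=7 char='y'
After 11 (h): row=1 col=6 char='c'
After 12 (^): row=1 col=0 char='s'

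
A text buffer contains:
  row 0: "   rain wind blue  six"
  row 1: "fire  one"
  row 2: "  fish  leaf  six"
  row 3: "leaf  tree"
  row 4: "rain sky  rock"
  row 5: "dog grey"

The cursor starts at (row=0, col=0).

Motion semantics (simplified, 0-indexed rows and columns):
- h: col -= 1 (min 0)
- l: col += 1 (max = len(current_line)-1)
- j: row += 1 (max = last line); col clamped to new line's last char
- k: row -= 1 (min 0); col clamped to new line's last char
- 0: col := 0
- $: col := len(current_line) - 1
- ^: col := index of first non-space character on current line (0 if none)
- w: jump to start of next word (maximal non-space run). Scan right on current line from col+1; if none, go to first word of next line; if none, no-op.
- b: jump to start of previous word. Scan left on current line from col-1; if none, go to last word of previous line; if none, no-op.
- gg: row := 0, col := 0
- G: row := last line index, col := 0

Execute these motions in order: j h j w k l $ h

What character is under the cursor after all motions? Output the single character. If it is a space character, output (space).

Answer: n

Derivation:
After 1 (j): row=1 col=0 char='f'
After 2 (h): row=1 col=0 char='f'
After 3 (j): row=2 col=0 char='_'
After 4 (w): row=2 col=2 char='f'
After 5 (k): row=1 col=2 char='r'
After 6 (l): row=1 col=3 char='e'
After 7 ($): row=1 col=8 char='e'
After 8 (h): row=1 col=7 char='n'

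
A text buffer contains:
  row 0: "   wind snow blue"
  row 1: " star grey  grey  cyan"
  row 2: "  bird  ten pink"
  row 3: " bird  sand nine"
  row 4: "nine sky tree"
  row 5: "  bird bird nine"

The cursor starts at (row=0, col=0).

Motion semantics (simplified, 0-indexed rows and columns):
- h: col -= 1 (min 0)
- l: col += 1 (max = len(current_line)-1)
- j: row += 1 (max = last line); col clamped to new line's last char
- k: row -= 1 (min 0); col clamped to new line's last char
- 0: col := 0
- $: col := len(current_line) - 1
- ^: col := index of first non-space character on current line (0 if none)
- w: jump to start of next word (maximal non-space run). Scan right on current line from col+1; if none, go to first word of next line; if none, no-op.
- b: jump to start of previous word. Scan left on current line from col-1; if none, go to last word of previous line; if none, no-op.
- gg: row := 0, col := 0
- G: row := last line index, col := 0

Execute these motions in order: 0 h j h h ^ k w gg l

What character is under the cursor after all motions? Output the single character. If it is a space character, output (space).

Answer: (space)

Derivation:
After 1 (0): row=0 col=0 char='_'
After 2 (h): row=0 col=0 char='_'
After 3 (j): row=1 col=0 char='_'
After 4 (h): row=1 col=0 char='_'
After 5 (h): row=1 col=0 char='_'
After 6 (^): row=1 col=1 char='s'
After 7 (k): row=0 col=1 char='_'
After 8 (w): row=0 col=3 char='w'
After 9 (gg): row=0 col=0 char='_'
After 10 (l): row=0 col=1 char='_'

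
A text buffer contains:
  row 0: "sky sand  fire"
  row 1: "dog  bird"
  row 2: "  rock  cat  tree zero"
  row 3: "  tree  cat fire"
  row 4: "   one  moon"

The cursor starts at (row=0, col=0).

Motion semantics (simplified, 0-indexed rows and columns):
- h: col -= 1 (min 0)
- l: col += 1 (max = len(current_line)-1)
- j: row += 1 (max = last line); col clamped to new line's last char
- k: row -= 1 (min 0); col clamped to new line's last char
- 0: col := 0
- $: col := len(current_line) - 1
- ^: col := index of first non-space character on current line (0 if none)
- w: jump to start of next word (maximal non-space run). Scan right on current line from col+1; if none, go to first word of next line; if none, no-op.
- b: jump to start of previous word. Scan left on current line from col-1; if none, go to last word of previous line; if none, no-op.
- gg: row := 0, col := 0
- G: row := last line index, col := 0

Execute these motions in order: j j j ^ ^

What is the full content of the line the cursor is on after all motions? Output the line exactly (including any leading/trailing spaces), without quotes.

After 1 (j): row=1 col=0 char='d'
After 2 (j): row=2 col=0 char='_'
After 3 (j): row=3 col=0 char='_'
After 4 (^): row=3 col=2 char='t'
After 5 (^): row=3 col=2 char='t'

Answer:   tree  cat fire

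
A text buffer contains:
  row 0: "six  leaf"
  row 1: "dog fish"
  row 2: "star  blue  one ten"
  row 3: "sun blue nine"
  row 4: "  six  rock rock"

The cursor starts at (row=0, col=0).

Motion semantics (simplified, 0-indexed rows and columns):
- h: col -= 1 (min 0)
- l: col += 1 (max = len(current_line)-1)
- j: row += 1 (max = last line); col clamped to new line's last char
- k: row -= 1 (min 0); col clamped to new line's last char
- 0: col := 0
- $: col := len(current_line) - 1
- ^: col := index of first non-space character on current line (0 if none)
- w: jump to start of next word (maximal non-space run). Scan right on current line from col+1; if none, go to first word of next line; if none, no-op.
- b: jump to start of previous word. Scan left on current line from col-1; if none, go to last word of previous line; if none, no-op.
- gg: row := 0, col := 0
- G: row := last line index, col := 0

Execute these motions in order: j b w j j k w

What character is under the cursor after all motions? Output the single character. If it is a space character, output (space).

Answer: b

Derivation:
After 1 (j): row=1 col=0 char='d'
After 2 (b): row=0 col=5 char='l'
After 3 (w): row=1 col=0 char='d'
After 4 (j): row=2 col=0 char='s'
After 5 (j): row=3 col=0 char='s'
After 6 (k): row=2 col=0 char='s'
After 7 (w): row=2 col=6 char='b'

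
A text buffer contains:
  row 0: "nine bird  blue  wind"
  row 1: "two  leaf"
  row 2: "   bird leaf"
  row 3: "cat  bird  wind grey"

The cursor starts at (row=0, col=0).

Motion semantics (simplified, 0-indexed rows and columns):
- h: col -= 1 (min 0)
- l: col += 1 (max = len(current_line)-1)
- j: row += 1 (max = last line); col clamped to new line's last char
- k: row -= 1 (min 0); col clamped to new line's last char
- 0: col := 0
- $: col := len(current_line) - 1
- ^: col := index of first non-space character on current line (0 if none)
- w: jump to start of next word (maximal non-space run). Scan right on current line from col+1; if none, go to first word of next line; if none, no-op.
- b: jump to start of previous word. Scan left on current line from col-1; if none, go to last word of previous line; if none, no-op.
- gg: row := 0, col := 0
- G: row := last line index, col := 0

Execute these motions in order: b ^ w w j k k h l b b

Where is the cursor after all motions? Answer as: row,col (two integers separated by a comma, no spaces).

Answer: 0,0

Derivation:
After 1 (b): row=0 col=0 char='n'
After 2 (^): row=0 col=0 char='n'
After 3 (w): row=0 col=5 char='b'
After 4 (w): row=0 col=11 char='b'
After 5 (j): row=1 col=8 char='f'
After 6 (k): row=0 col=8 char='d'
After 7 (k): row=0 col=8 char='d'
After 8 (h): row=0 col=7 char='r'
After 9 (l): row=0 col=8 char='d'
After 10 (b): row=0 col=5 char='b'
After 11 (b): row=0 col=0 char='n'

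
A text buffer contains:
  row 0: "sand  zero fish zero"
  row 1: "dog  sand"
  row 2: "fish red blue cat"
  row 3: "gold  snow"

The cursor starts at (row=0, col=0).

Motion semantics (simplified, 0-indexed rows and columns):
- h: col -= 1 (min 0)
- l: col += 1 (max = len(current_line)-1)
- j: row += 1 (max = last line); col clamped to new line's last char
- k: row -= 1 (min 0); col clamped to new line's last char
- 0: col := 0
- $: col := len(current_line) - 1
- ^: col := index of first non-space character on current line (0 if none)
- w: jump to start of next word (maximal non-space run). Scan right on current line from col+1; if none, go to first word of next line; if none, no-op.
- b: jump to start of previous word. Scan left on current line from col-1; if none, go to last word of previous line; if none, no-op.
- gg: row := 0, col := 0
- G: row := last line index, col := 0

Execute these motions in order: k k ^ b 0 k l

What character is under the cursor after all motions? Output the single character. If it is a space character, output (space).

After 1 (k): row=0 col=0 char='s'
After 2 (k): row=0 col=0 char='s'
After 3 (^): row=0 col=0 char='s'
After 4 (b): row=0 col=0 char='s'
After 5 (0): row=0 col=0 char='s'
After 6 (k): row=0 col=0 char='s'
After 7 (l): row=0 col=1 char='a'

Answer: a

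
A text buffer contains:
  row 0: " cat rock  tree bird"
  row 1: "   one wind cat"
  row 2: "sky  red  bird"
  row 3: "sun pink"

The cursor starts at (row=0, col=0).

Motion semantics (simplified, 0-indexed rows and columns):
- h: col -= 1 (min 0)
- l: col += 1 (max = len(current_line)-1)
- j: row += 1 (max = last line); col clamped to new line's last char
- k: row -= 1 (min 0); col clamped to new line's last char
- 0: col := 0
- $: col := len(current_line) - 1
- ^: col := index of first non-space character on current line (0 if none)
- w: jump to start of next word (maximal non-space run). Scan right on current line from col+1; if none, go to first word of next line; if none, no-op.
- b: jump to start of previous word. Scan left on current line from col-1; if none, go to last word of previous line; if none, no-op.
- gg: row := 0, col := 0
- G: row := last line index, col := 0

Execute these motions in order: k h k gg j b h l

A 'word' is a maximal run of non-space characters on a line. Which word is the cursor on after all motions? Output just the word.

Answer: bird

Derivation:
After 1 (k): row=0 col=0 char='_'
After 2 (h): row=0 col=0 char='_'
After 3 (k): row=0 col=0 char='_'
After 4 (gg): row=0 col=0 char='_'
After 5 (j): row=1 col=0 char='_'
After 6 (b): row=0 col=16 char='b'
After 7 (h): row=0 col=15 char='_'
After 8 (l): row=0 col=16 char='b'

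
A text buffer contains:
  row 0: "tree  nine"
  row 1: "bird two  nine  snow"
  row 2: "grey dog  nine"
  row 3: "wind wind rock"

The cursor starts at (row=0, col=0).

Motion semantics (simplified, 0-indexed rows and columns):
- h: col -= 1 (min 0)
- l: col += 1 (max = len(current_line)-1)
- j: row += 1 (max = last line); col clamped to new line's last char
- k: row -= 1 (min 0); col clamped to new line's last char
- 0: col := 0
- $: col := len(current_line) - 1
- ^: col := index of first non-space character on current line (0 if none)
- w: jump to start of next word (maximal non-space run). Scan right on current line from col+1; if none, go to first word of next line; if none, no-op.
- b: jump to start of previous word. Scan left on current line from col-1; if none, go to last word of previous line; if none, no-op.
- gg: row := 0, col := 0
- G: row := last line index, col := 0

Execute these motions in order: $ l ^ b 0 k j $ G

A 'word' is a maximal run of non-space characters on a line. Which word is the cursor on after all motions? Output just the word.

After 1 ($): row=0 col=9 char='e'
After 2 (l): row=0 col=9 char='e'
After 3 (^): row=0 col=0 char='t'
After 4 (b): row=0 col=0 char='t'
After 5 (0): row=0 col=0 char='t'
After 6 (k): row=0 col=0 char='t'
After 7 (j): row=1 col=0 char='b'
After 8 ($): row=1 col=19 char='w'
After 9 (G): row=3 col=0 char='w'

Answer: wind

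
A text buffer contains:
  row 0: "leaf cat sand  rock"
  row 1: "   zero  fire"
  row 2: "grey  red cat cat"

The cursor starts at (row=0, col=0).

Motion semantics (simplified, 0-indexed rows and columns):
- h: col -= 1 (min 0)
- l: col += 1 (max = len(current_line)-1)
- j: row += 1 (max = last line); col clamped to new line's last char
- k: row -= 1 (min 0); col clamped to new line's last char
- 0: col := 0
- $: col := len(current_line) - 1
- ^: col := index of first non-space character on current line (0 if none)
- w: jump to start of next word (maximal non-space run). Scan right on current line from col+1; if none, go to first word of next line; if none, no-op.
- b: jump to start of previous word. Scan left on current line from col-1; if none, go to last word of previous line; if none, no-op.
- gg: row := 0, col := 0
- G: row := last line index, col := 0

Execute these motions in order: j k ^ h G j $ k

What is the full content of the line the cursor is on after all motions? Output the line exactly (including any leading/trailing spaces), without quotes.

After 1 (j): row=1 col=0 char='_'
After 2 (k): row=0 col=0 char='l'
After 3 (^): row=0 col=0 char='l'
After 4 (h): row=0 col=0 char='l'
After 5 (G): row=2 col=0 char='g'
After 6 (j): row=2 col=0 char='g'
After 7 ($): row=2 col=16 char='t'
After 8 (k): row=1 col=12 char='e'

Answer:    zero  fire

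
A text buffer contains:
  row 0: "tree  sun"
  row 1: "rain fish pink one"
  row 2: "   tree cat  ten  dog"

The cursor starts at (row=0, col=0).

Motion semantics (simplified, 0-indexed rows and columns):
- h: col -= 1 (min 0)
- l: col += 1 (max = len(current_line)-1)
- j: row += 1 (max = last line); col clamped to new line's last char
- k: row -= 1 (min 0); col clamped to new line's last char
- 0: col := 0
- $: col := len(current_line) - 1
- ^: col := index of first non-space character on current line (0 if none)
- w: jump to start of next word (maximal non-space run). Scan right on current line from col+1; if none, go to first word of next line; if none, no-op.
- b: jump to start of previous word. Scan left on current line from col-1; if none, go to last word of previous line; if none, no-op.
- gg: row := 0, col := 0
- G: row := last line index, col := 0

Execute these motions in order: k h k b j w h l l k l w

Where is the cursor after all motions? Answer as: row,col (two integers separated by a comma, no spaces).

Answer: 1,0

Derivation:
After 1 (k): row=0 col=0 char='t'
After 2 (h): row=0 col=0 char='t'
After 3 (k): row=0 col=0 char='t'
After 4 (b): row=0 col=0 char='t'
After 5 (j): row=1 col=0 char='r'
After 6 (w): row=1 col=5 char='f'
After 7 (h): row=1 col=4 char='_'
After 8 (l): row=1 col=5 char='f'
After 9 (l): row=1 col=6 char='i'
After 10 (k): row=0 col=6 char='s'
After 11 (l): row=0 col=7 char='u'
After 12 (w): row=1 col=0 char='r'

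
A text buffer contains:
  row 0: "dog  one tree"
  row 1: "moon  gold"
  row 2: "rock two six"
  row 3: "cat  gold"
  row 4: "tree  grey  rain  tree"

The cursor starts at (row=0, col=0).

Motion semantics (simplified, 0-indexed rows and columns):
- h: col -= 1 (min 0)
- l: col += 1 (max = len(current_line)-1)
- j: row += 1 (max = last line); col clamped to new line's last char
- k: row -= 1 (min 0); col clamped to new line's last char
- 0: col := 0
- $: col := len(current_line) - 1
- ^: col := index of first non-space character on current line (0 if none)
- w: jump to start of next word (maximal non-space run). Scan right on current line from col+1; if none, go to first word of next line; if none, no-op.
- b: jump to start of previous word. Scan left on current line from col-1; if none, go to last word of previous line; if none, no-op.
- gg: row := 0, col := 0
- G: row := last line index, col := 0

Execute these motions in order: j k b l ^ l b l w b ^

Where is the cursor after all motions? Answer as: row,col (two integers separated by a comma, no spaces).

After 1 (j): row=1 col=0 char='m'
After 2 (k): row=0 col=0 char='d'
After 3 (b): row=0 col=0 char='d'
After 4 (l): row=0 col=1 char='o'
After 5 (^): row=0 col=0 char='d'
After 6 (l): row=0 col=1 char='o'
After 7 (b): row=0 col=0 char='d'
After 8 (l): row=0 col=1 char='o'
After 9 (w): row=0 col=5 char='o'
After 10 (b): row=0 col=0 char='d'
After 11 (^): row=0 col=0 char='d'

Answer: 0,0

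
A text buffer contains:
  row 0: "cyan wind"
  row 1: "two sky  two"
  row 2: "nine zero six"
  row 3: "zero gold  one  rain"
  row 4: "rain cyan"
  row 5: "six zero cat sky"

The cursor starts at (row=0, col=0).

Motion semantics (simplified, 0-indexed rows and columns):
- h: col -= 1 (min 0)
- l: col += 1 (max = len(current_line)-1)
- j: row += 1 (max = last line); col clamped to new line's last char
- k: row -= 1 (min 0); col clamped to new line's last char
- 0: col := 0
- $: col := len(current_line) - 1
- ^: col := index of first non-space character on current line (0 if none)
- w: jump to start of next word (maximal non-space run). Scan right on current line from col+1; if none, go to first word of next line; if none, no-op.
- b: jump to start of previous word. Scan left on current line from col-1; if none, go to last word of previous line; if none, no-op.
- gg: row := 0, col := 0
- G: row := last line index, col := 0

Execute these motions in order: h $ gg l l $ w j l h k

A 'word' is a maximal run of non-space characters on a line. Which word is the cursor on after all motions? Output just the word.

After 1 (h): row=0 col=0 char='c'
After 2 ($): row=0 col=8 char='d'
After 3 (gg): row=0 col=0 char='c'
After 4 (l): row=0 col=1 char='y'
After 5 (l): row=0 col=2 char='a'
After 6 ($): row=0 col=8 char='d'
After 7 (w): row=1 col=0 char='t'
After 8 (j): row=2 col=0 char='n'
After 9 (l): row=2 col=1 char='i'
After 10 (h): row=2 col=0 char='n'
After 11 (k): row=1 col=0 char='t'

Answer: two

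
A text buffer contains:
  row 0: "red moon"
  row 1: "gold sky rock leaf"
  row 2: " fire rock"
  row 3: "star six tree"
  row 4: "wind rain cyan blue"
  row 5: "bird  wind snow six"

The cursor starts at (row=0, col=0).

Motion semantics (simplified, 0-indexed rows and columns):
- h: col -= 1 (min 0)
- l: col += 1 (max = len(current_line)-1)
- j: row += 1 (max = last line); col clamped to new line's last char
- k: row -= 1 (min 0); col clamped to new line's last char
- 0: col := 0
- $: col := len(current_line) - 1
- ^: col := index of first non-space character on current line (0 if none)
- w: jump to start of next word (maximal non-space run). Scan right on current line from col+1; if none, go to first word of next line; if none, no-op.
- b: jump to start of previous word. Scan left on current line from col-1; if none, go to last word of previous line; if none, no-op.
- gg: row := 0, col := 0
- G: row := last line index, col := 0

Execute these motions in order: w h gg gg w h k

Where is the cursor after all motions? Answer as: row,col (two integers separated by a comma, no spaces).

Answer: 0,3

Derivation:
After 1 (w): row=0 col=4 char='m'
After 2 (h): row=0 col=3 char='_'
After 3 (gg): row=0 col=0 char='r'
After 4 (gg): row=0 col=0 char='r'
After 5 (w): row=0 col=4 char='m'
After 6 (h): row=0 col=3 char='_'
After 7 (k): row=0 col=3 char='_'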